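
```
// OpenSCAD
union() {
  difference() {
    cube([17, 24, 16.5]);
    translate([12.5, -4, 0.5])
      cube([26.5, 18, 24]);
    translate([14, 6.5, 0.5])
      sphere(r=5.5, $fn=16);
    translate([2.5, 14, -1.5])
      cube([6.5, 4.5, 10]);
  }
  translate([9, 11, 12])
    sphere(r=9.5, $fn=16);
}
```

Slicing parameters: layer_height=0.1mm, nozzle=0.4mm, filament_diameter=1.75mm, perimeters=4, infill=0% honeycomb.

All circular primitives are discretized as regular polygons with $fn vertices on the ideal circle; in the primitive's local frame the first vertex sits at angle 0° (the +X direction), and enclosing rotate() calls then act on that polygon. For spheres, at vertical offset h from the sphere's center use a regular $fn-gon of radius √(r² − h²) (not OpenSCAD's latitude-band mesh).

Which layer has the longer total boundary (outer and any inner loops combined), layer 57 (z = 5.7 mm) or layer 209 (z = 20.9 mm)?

Layer 57 (z = 5.7): the cube is present — its section is the full 17×24 rectangle (perimeter 82.00 mm); the cube at (12.5, -4) is present — its section is the full 26.5×18 rectangle (perimeter 89.00 mm); the r=5.5 sphere at (14, 6.5) contributes a regular 16-gon of circumradius √(5.5²−5.2²) = 1.792 (perimeter = 2·16·1.792·sin(180°/16) = 11.19 mm); the cube at (2.5, 14) (footprint 6.5×4.5) is included at this height (perimeter 22.00 mm); After the difference (first − rest): starting from the 17×24 cube, the 26.5×18 cube at (12.5, -4) partially overlaps it — only the 63.00 mm² overlap (of its 477.00 mm²) is removed, clipping the outline; the r=5.5 sphere at (14, 6.5) partially overlaps it — only the 0.34 mm² overlap (of its 9.83 mm²) is removed, clipping the outline; the 6.5×4.5 cube at (2.5, 14) lies wholly inside it (removes its full 29.25 mm² and its 22.00 mm outline becomes a hole wall) — boundary (outer + 1 inner loop) = 104.12 mm; the r=9.5 sphere at (9, 11) contributes a regular 16-gon of circumradius √(9.5²−6.3²) = 7.111 (perimeter = 2·16·7.111·sin(180°/16) = 44.39 mm); Combining (union): the regions partially overlap (shared area 111.08 mm²), so the edge portions inside another operand are dropped and the merged outline is re-measured after clipping — boundary (outer + 1 inner loop) = 100.06 mm. So its perimeter = 100.06 mm. Layer 209 (z = 20.9): the cube is absent (z outside [0, 16.5]); the 26.5×18 cube at (12.5, -4) contributes its full rectangle (perimeter 89.00 mm); the sphere at (14, 6.5) is absent (|z−center|=20.400 > r=5.5); the cube at (2.5, 14) is not intersected at this z (z outside [-1.5, 8.5]); Taking the first minus the rest: the first operand is absent here, so nothing remains; the r=9.5 sphere at (9, 11) contributes a regular 16-gon of circumradius √(9.5²−8.9²) = 3.323 (perimeter = 2·16·3.323·sin(180°/16) = 20.74 mm); Combining (union): only the r=9.5 sphere at (9, 11) is present, so the union is just that shape — boundary = 20.74 mm. So its perimeter = 20.74 mm. Layer 57 is larger (100.06 vs 20.74 mm).

layer 57 (z = 5.7 mm)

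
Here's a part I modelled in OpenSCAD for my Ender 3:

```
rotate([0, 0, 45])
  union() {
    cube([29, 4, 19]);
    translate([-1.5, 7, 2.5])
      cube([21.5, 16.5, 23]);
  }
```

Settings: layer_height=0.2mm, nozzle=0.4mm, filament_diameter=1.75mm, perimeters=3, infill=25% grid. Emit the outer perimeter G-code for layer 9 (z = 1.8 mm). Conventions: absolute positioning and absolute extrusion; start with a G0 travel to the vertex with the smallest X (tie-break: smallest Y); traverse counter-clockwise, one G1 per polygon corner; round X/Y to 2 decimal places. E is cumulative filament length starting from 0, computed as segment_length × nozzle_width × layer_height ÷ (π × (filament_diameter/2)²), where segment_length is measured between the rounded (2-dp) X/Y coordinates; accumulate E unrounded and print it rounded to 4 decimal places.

G0 X-2.83 Y2.83 Z1.80
G1 X0.00 Y0.00 E0.1331
G1 X20.51 Y20.51 E1.0978
G1 X17.68 Y23.33 E1.2307
G1 X-2.83 Y2.83 E2.1952

At z = 1.8 mm: the cube (footprint 29×4) is included at this height; the cube at (-1.5, 7) does not reach this height (z outside [2.5, 25.5]); Merging all regions: only the 29×4 cube is present, so the union is just that shape — 1 connected region; (rotated 45° about Z; rotation is an isometry so areas/perimeters/island counts are preserved). The outline is a single polygon with 4 vertices. Extrusion per mm of travel: 0.4 × 0.2 / (π × 0.875²) = 0.033260. Accumulating E over each segment gives final E = 2.1952.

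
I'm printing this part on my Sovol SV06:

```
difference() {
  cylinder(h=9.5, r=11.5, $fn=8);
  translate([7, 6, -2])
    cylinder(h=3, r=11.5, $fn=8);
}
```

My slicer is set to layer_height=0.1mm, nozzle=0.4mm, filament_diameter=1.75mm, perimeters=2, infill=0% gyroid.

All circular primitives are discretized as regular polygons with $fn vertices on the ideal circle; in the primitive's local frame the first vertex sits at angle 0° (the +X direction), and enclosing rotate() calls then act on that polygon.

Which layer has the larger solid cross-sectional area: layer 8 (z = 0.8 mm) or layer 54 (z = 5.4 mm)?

layer 54 (z = 5.4 mm)

Layer 8 (z = 0.8): the cylinder: section is a regular 8-gon, circumradius r=11.5 (area = (8/2)·11.500²·sin(360°/8) = 374.06 mm²); the r=11.5 cylinder at (7, 6) contributes a regular 8-gon of circumradius 11.5 (area = (8/2)·11.500²·sin(360°/8) = 374.06 mm²); After the difference (first − rest): starting from the r=11.5 cylinder (374.06 mm²), the r=11.5 cylinder at (7, 6) partially overlaps it — only the 179.53 mm² overlap (of its 374.06 mm²) is removed, clipping the outline — area = 194.53 mm². So its area = 194.53 mm². Layer 54 (z = 5.4): the cylinder: section is a regular 8-gon, circumradius r=11.5 (area = (8/2)·11.500²·sin(360°/8) = 374.06 mm²); the cylinder at (7, 6) is not intersected at this z (z outside [-2, 1]); Subtracting the remaining from the first: none of the subtracted shapes is present at this height, so the r=11.5 cylinder is unchanged — area = 374.06 mm². So its area = 374.06 mm². Layer 54 is larger (374.06 vs 194.53 mm²).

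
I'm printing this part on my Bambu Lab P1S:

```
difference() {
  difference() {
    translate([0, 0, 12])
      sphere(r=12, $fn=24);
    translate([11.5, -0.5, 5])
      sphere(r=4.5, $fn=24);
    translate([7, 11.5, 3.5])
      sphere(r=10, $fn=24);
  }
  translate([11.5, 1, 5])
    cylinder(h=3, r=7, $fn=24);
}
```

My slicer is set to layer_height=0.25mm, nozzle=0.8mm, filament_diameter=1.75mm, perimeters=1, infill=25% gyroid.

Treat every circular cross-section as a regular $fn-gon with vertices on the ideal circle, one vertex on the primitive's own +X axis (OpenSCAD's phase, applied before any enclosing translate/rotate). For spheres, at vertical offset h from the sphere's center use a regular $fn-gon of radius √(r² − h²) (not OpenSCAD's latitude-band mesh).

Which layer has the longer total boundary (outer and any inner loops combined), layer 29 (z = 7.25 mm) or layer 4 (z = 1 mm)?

Layer 29 (z = 7.25): the sphere: section is a regular 24-gon, circumradius = √(r²−h²) = √(12²−4.75²) = 11.020 (perimeter = 2·24·11.020·sin(180°/24) = 69.04 mm); the r=4.5 sphere at (11.5, -0.5) contributes a regular 24-gon of circumradius √(4.5²−2.25²) = 3.897 (perimeter = 2·24·3.897·sin(180°/24) = 24.42 mm); the r=10 sphere at (7, 11.5) contributes a regular 24-gon of circumradius √(10²−3.75²) = 9.270 (perimeter = 2·24·9.270·sin(180°/24) = 58.08 mm); Subtracting the remaining from the first: starting from the r=12 sphere, the r=4.5 sphere at (11.5, -0.5) partially overlaps it — only the 17.67 mm² overlap (of its 47.17 mm²) is removed, clipping the outline; the r=10 sphere at (7, 11.5) partially overlaps it — only the 69.05 mm² overlap (of its 266.91 mm²) is removed, clipping the outline — boundary = 69.33 mm; the cylinder at (11.5, 1): section is a regular 24-gon, circumradius r=7 (perimeter = 2·24·7.000·sin(180°/24) = 43.86 mm); Subtracting the remaining from the first: starting from that combined region, the r=7 cylinder at (11.5, 1) partially overlaps it — only the 22.93 mm² overlap (of its 152.19 mm²) is removed, clipping the outline — boundary = 65.49 mm. So its perimeter = 65.49 mm. Layer 4 (z = 1): the sphere: section is a regular 24-gon, circumradius = √(r²−h²) = √(12²−11²) = 4.796 (perimeter = 2·24·4.796·sin(180°/24) = 30.05 mm); the r=4.5 sphere at (11.5, -0.5) slices to a regular 24-gon of circumradius 2.062 (√(r²−h²) with h=4 from center) (perimeter = 2·24·2.062·sin(180°/24) = 12.92 mm); the sphere at (7, 11.5): section is a regular 24-gon, circumradius = √(r²−h²) = √(10²−2.5²) = 9.682 (perimeter = 2·24·9.682·sin(180°/24) = 60.66 mm); Subtracting the remaining from the first: starting from the r=12 sphere, the r=4.5 sphere at (11.5, -0.5) misses the remaining region (no effect); the r=10 sphere at (7, 11.5) partially overlaps it — only the 2.98 mm² overlap (of its 291.17 mm²) is removed, clipping the outline — boundary = 29.86 mm; the cylinder at (11.5, 1) is not intersected at this z (z outside [5, 8]); After the difference (first − rest): none of the subtracted shapes is present at this height, so that combined region is unchanged — boundary = 29.86 mm. So its perimeter = 29.86 mm. Layer 29 is larger (65.49 vs 29.86 mm).

layer 29 (z = 7.25 mm)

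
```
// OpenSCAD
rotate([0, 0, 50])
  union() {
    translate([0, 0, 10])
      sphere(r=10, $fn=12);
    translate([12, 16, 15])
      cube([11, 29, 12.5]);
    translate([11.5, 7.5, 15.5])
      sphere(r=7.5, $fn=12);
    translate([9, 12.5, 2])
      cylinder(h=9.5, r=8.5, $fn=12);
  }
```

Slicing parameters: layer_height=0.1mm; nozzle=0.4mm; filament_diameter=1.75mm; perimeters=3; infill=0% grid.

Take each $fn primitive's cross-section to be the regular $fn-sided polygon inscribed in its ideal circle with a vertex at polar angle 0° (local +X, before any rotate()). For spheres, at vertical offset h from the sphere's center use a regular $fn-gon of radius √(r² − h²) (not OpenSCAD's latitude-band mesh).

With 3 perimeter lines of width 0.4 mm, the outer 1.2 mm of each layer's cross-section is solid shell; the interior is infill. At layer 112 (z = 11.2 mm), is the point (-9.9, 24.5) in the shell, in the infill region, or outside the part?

outside

At z = 11.2 mm: the sphere: section is a regular 12-gon, circumradius = √(r²−h²) = √(10²−1.2²) = 9.928; the cube at (12, 16) is absent (z outside [15, 27.5]); the sphere at (11.5, 7.5): section is a regular 12-gon, circumradius = √(r²−h²) = √(7.5²−4.3²) = 6.145; the cylinder at (9, 12.5): section is a regular 12-gon, circumradius r=8.5; Combining (union): the regions partially overlap (shared area 100.09 mm²), so overlapping operands fuse into one piece — 1 connected region; (rotated 50° about Z; rotation is an isometry so areas/perimeters/island counts are preserved). Overall, the cross-section is a single solid region. Undo the 50° rotation: the query point maps to (12.404, 23.332) in the un-rotated model frame. The nearest boundary edge runs (9.00, 21.00)→(13.25, 19.86); distance from the point to it = 3.13 mm. The point is not inside any of the regions above, so it lies outside the cross-section (3.13 mm from the nearest boundary).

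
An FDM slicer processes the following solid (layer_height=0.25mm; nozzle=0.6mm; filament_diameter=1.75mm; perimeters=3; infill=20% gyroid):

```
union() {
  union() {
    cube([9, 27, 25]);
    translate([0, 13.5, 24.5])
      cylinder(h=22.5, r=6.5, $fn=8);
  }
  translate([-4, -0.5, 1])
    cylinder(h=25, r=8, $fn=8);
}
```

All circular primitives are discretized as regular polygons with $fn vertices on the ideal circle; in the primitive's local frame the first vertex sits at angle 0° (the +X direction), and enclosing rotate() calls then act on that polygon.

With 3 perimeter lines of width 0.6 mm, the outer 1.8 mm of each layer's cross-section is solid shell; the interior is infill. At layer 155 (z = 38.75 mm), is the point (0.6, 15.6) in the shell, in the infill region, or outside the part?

At z = 38.75 mm: the cube is absent (z outside [0, 25]); the r=6.5 cylinder at (0, 13.5) gives a regular 8-gon of circumradius 6.5 (constant along its height); Merging all regions: only the r=6.5 cylinder at (0, 13.5) is present, so the union is just that shape — 1 connected region; the cylinder at (-4, -0.5) does not reach this height (z outside [1, 26]); Merging all regions: only that combined region is present, so the union is just that shape — 1 connected region. Overall, the cross-section is a single solid region. The nearest boundary edge runs (4.60, 18.10)→(0.00, 20.00); distance from the point to it = 3.84 mm. The point is inside the cross-section and 3.84 mm from the nearest boundary — more than the 1.8 mm shell width (3 × 0.6), so it's in the infill interior.

infill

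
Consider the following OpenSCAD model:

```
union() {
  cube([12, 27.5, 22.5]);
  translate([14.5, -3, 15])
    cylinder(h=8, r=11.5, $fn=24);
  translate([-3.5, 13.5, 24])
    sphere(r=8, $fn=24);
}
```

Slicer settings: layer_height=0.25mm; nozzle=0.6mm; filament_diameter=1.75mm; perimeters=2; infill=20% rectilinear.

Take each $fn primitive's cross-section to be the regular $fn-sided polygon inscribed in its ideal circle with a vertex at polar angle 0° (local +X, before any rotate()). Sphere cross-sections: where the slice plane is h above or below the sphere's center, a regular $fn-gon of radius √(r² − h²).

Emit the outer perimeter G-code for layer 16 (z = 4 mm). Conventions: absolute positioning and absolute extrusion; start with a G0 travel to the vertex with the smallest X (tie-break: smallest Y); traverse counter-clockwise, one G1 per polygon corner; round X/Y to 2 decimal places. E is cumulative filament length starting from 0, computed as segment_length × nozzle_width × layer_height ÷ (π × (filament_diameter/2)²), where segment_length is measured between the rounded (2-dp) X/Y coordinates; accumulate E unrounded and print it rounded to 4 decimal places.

G0 X0.00 Y0.00 Z4.00
G1 X12.00 Y0.00 E0.7484
G1 X12.00 Y27.50 E2.4633
G1 X0.00 Y27.50 E3.2117
G1 X0.00 Y0.00 E4.9267

At z = 4 mm: the cube (footprint 12×27.5) is included at this height; the cylinder at (14.5, -3) does not reach this height (z outside [15, 23]); the sphere at (-3.5, 13.5) is not intersected at this z (|z−center|=20.000 > r=8); Taking the union: only the 12×27.5 cube is present, so the union is just that shape — 1 connected region. The outline is a single polygon with 4 vertices. Extrusion per mm of travel: 0.6 × 0.25 / (π × 0.875²) = 0.062363. Accumulating E over each segment gives final E = 4.9267.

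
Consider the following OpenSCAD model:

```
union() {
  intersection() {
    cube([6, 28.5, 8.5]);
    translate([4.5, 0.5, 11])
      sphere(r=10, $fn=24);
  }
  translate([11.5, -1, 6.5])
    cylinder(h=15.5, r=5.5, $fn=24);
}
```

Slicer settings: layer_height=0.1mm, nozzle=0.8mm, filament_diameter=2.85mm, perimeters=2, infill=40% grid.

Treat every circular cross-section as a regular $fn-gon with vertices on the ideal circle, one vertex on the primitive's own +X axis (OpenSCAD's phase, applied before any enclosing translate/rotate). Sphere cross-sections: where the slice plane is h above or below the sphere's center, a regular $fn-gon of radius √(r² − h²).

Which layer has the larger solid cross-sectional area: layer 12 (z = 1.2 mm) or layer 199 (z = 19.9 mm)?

Layer 12 (z = 1.2): the cube (footprint 6×28.5) is included at this height (area 171.00 mm²); the r=10 sphere at (4.5, 0.5) contributes a regular 24-gon of circumradius √(10²−9.8²) = 1.990 (area = (24/2)·1.990²·sin(360°/24) = 12.30 mm²); Taking the intersection: the r=10 sphere at (4.5, 0.5) partially overlaps the 6×28.5 cube; clipping to the common part keeps 7.46 mm² — area = 7.46 mm²; the cylinder at (11.5, -1) does not reach this height (z outside [6.5, 22]); Combining (union): only the result so far is present, so the union is just that shape — area = 7.46 mm². So its area = 7.46 mm². Layer 199 (z = 19.9): the cube is absent (z outside [0, 8.5]); the r=10 sphere at (4.5, 0.5) contributes a regular 24-gon of circumradius √(10²−8.9²) = 4.560 (area = (24/2)·4.560²·sin(360°/24) = 64.57 mm²); Taking the intersection: at least one operand is absent at this height, so nothing remains; the cylinder at (11.5, -1): section is a regular 24-gon, circumradius r=5.5 (area = (24/2)·5.500²·sin(360°/24) = 93.95 mm²); Taking the union: only the r=5.5 cylinder at (11.5, -1) is present, so the union is just that shape — area = 93.95 mm². So its area = 93.95 mm². Layer 199 is larger (93.95 vs 7.46 mm²).

layer 199 (z = 19.9 mm)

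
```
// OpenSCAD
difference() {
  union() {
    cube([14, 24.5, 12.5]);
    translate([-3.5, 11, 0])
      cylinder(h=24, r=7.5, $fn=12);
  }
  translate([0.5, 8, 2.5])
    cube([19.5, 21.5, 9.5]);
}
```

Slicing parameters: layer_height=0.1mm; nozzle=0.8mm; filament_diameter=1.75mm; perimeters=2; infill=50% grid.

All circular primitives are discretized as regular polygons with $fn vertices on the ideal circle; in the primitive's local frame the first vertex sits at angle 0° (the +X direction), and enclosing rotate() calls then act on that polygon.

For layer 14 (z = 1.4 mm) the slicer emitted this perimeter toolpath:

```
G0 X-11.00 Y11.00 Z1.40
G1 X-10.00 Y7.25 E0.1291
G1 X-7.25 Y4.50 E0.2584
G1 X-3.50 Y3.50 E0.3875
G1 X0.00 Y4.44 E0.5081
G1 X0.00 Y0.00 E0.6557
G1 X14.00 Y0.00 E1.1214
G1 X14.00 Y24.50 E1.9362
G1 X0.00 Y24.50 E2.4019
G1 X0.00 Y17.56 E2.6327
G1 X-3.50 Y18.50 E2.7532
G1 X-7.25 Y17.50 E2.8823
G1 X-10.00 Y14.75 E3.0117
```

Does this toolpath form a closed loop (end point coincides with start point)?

no

Start point (G0): (-11.00, 11.00). End point (last G1): the path does not return to the start — open.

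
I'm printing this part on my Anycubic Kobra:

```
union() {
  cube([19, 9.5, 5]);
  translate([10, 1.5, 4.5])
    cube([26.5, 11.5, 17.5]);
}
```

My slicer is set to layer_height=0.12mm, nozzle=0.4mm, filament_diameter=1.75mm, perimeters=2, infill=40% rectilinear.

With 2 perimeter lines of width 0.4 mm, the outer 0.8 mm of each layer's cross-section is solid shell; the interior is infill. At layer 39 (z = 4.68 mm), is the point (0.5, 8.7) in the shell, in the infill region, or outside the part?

shell

At z = 4.68 mm: the 19×9.5 cube contributes its full rectangle; the 26.5×11.5 cube at (10, 1.5) contributes its full rectangle; Combining (union): the regions partially overlap (shared area 72.00 mm²), so overlapping operands fuse into one piece — 1 connected region. Overall, the cross-section is a single solid region. The nearest boundary edge runs (0.00, 0.00)→(0.00, 9.50); distance from the point to it = 0.50 mm. The point is inside the cross-section, 0.50 mm from the nearest boundary — within the 0.8 mm shell band (2 × 0.4).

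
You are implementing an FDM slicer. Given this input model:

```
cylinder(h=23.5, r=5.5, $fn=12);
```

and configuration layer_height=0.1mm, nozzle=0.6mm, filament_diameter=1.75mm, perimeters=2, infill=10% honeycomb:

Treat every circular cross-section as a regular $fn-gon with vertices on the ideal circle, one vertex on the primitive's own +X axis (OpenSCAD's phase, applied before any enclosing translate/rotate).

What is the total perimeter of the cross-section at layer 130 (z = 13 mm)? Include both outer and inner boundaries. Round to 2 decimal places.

At z = 13 mm: the cylinder: section is a regular 12-gon, circumradius r=5.5 (perimeter = 2·12·5.500·sin(180°/12) = 34.16 mm). Overall, the cross-section is a single solid region. Total boundary length (outer) = 34.16 mm.

34.16 mm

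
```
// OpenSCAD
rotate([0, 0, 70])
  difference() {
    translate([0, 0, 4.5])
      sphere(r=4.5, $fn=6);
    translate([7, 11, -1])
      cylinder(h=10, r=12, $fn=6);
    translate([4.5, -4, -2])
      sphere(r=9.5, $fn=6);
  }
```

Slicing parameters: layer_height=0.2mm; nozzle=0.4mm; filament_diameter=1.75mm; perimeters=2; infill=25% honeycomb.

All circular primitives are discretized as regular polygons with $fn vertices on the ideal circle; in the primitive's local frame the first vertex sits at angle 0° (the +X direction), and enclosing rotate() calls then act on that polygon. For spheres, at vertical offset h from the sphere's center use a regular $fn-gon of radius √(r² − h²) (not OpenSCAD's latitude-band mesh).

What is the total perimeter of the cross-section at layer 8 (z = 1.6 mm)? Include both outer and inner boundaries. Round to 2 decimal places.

11.15 mm

At z = 1.6 mm: the sphere: section is a regular 6-gon, circumradius = √(r²−h²) = √(4.5²−2.9²) = 3.441 (perimeter = 2·6·3.441·sin(180°/6) = 20.65 mm); the r=12 cylinder at (7, 11) contributes a regular 6-gon of circumradius 12 (perimeter = 2·6·12.000·sin(180°/6) = 72.00 mm); the r=9.5 sphere at (4.5, -4) contributes a regular 6-gon of circumradius √(9.5²−3.6²) = 8.791 (perimeter = 2·6·8.791·sin(180°/6) = 52.75 mm); After the difference (first − rest): starting from the r=4.5 sphere, the r=12 cylinder at (7, 11) partially overlaps it — only the 4.96 mm² overlap (of its 374.12 mm²) is removed, clipping the outline; the r=9.5 sphere at (4.5, -4) partially overlaps it — only the 20.54 mm² overlap (of its 200.81 mm²) is removed, clipping the outline — boundary = 11.15 mm; (rotated 70° about Z; rotation is an isometry so areas/perimeters/island counts are preserved). Overall, the cross-section is a single solid region. Total boundary length (outer) = 11.15 mm.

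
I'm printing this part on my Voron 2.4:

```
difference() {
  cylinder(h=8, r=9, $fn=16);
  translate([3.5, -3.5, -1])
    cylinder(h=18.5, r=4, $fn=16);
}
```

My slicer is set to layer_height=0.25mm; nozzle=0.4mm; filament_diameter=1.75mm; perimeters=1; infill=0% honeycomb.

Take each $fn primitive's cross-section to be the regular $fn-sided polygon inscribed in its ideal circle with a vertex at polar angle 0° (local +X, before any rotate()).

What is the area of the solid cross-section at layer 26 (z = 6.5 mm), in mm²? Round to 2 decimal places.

199.00 mm²

At z = 6.5 mm: the cylinder: section is a regular 16-gon, circumradius r=9 (area = (16/2)·9.000²·sin(360°/16) = 247.98 mm²); the r=4 cylinder at (3.5, -3.5) gives a regular 16-gon of circumradius 4 (constant along its height) (area = (16/2)·4.000²·sin(360°/16) = 48.98 mm²); Subtracting the remaining from the first: starting from the r=9 cylinder (247.98 mm²), the r=4 cylinder at (3.5, -3.5) lies wholly inside it (removes its full 48.98 mm² and its 24.97 mm outline becomes a hole wall) — area = 199.00 mm². Overall, the cross-section is one region with 1 hole. Net area = 199.00 mm².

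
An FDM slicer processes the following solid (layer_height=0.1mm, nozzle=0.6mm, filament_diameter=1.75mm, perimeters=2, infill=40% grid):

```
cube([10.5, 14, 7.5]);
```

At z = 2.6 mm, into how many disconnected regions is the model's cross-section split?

At z = 2.6 mm: the cube is present — its section is the full 10.5×14 rectangle. The result has 1 disconnected region.

1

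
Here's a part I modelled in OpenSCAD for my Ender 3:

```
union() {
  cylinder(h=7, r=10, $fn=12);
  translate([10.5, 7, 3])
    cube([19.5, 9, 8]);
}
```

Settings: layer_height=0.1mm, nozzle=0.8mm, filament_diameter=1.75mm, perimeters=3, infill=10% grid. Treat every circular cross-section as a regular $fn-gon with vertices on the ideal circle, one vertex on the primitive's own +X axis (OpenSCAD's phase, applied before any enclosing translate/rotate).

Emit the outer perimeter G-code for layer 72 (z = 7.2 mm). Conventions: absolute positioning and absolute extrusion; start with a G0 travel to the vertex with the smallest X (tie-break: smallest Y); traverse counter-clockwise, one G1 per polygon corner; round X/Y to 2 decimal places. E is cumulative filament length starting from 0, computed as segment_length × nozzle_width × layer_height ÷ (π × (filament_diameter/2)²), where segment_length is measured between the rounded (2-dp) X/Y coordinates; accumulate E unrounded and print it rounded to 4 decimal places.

G0 X10.50 Y7.00 Z7.20
G1 X30.00 Y7.00 E0.6486
G1 X30.00 Y16.00 E0.9479
G1 X10.50 Y16.00 E1.5965
G1 X10.50 Y7.00 E1.8958

At z = 7.2 mm: the cylinder is not intersected at this z (z outside [0, 7]); the cube at (10.5, 7) (footprint 19.5×9) is included at this height; Taking the union: only the 19.5×9 cube at (10.5, 7) is present, so the union is just that shape — 1 connected region. The outline is a single polygon with 4 vertices. Extrusion per mm of travel: 0.8 × 0.1 / (π × 0.875²) = 0.033260. Accumulating E over each segment gives final E = 1.8958.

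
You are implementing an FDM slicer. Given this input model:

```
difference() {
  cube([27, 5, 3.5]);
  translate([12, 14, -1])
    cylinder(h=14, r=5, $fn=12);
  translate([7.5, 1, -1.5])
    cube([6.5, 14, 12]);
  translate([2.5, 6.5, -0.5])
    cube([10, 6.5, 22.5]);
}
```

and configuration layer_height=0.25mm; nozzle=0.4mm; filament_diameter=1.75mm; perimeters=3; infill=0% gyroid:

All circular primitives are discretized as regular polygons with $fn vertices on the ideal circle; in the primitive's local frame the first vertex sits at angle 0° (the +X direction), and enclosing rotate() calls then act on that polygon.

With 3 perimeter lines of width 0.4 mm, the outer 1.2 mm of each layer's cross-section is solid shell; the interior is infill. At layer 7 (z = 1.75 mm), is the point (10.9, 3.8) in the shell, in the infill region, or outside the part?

outside

At z = 1.75 mm: the cube is present — its section is the full 27×5 rectangle; the cylinder at (12, 14): section is a regular 12-gon, circumradius r=5; the cube at (7.5, 1) is present — its section is the full 6.5×14 rectangle; the 10×6.5 cube at (2.5, 6.5) contributes its full rectangle; Taking the first minus the rest: starting from the 27×5 cube, the r=5 cylinder at (12, 14) misses the remaining region (no effect); the 6.5×14 cube at (7.5, 1) partially overlaps it — only the 26.00 mm² overlap (of its 91.00 mm²) is removed, clipping the outline; the 10×6.5 cube at (2.5, 6.5) misses the remaining region (no effect) — 1 connected region. Overall, the cross-section is a single solid region. The nearest boundary edge runs (7.50, 1.00)→(14.00, 1.00); distance from the point to it = 2.80 mm. The point is not inside any of the regions above, so it lies outside the cross-section (2.80 mm from the nearest boundary).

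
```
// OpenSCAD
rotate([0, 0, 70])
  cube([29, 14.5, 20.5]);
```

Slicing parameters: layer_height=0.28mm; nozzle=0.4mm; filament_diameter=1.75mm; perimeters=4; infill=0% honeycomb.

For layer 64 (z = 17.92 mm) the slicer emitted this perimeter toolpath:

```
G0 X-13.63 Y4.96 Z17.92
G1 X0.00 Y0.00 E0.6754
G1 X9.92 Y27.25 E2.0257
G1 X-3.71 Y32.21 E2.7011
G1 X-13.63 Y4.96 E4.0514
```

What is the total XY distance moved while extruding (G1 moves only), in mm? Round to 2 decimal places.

Sum the Euclidean lengths of each G1 segment: total = 87.01 mm.

87.01 mm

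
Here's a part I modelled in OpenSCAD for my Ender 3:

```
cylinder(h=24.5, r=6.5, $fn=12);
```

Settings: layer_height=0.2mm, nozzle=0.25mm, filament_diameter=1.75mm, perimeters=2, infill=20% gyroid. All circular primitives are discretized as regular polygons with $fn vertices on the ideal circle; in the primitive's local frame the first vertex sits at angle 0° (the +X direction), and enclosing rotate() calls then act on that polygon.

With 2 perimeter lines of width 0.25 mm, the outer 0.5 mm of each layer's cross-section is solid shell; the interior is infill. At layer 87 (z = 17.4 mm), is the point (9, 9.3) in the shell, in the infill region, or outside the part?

At z = 17.4 mm: the r=6.5 cylinder gives a regular 12-gon of circumradius 6.5 (constant along its height). Overall, the cross-section is a single solid region. The nearest boundary edge runs (5.63, 3.25)→(3.25, 5.63); distance from the point to it = 6.66 mm. The point is not inside any of the regions above, so it lies outside the cross-section (6.66 mm from the nearest boundary).

outside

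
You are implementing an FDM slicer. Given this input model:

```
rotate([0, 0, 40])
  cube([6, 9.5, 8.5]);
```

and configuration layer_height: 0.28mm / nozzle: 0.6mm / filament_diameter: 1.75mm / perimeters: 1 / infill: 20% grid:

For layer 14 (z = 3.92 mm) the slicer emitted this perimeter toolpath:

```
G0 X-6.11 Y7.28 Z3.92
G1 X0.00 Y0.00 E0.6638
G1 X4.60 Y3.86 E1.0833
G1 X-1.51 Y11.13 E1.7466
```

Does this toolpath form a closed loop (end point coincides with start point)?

Start point (G0): (-6.11, 7.28). End point (last G1): the path does not return to the start — open.

no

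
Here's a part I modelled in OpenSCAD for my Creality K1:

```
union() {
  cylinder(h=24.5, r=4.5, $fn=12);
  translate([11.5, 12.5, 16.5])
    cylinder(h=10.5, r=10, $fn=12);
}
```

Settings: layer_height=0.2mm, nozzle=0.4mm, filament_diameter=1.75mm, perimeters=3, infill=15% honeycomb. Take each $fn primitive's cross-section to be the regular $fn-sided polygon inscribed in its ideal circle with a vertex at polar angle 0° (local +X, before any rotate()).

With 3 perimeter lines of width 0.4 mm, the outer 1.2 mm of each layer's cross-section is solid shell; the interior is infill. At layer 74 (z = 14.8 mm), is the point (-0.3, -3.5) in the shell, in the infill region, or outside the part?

shell

At z = 14.8 mm: the r=4.5 cylinder contributes a regular 12-gon of circumradius 4.5; the cylinder at (11.5, 12.5) does not reach this height (z outside [16.5, 27]); Merging all regions: only the r=4.5 cylinder is present, so the union is just that shape — 1 connected region. Overall, the cross-section is a single solid region. The nearest boundary edge runs (-2.25, -3.90)→(-0.00, -4.50); distance from the point to it = 0.89 mm. The point is inside the cross-section, 0.89 mm from the nearest boundary — within the 1.2 mm shell band (3 × 0.4).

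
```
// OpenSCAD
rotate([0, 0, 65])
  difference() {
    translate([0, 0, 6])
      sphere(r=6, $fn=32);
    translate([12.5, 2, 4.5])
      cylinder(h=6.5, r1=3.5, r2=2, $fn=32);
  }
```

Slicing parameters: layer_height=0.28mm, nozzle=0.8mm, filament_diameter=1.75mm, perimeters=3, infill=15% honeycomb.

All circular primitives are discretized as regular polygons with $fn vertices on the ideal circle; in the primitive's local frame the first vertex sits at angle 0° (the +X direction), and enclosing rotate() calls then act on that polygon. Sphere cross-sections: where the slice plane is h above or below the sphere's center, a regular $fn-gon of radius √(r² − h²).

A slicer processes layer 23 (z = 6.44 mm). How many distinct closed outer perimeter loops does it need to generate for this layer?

At z = 6.44 mm: the r=6 sphere contributes a regular 32-gon of circumradius √(6²−0.44²) = 5.984; the cone at (12.5, 2): at t=0.298 of its height the radius interpolates to r₁+(r₂−r₁)t = 3.052, giving a regular 32-gon of that circumradius; After the difference (first − rest): starting from the r=6 sphere, the cone at (12.5, 2) misses the remaining region (no effect) — 1 connected region; (whole slice rotated 65° about Z — lengths, areas and connectivity unchanged). The result has 1 disconnected region.

1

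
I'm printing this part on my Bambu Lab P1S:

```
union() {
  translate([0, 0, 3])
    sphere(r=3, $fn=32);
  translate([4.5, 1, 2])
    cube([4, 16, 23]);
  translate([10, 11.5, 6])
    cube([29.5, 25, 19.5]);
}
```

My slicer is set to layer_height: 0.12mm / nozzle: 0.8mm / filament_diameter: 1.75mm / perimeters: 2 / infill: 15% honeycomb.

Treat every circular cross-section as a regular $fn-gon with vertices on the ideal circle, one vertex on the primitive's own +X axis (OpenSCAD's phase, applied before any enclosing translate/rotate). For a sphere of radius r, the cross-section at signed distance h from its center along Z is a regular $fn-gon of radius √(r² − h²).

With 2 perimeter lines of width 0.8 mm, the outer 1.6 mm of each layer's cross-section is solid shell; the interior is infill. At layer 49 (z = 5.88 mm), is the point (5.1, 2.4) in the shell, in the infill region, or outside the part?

shell

At z = 5.88 mm: the r=3 sphere slices to a regular 32-gon of circumradius 0.840 (√(r²−h²) with h=2.88 from center); the cube at (4.5, 1) is present — its section is the full 4×16 rectangle; the cube at (10, 11.5) does not reach this height (z outside [6, 25.5]); Taking the union: the 2 present regions are separate (no shared area or edge), so areas and boundary lengths simply add and each stays a separate island — 2 connected regions. Overall, the cross-section has 2 separate islands. The nearest boundary edge runs (4.50, 1.00)→(4.50, 17.00); distance from the point to it = 0.60 mm. (Shell/infill is judged within the island containing the point — the largest one.) The point is inside the cross-section, 0.60 mm from the nearest boundary — within the 1.6 mm shell band (2 × 0.8).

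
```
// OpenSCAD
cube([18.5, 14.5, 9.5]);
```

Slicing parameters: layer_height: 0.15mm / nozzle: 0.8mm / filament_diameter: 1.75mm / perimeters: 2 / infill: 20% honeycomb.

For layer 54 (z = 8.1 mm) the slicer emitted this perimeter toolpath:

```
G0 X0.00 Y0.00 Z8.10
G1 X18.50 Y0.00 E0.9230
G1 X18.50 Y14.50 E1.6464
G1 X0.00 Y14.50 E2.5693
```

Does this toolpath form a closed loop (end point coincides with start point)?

Start point (G0): (0.00, 0.00). End point (last G1): the path does not return to the start — open.

no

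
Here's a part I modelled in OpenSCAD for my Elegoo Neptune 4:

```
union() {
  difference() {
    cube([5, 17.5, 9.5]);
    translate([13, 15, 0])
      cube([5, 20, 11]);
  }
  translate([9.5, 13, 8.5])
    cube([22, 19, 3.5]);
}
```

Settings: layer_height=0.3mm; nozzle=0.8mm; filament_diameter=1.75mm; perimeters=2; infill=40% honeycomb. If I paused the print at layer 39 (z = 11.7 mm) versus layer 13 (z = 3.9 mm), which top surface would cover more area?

Layer 39 (z = 11.7): the cube does not reach this height (z outside [0, 9.5]); the cube at (13, 15) is absent (z outside [0, 11]); After the difference (first − rest): the first operand is absent here, so nothing remains; the cube at (9.5, 13) is present — its section is the full 22×19 rectangle (area 418.00 mm²); Merging all regions: only the 22×19 cube at (9.5, 13) is present, so the union is just that shape — area = 418.00 mm². So its area = 418.00 mm². Layer 13 (z = 3.9): the cube (footprint 5×17.5) is included at this height (area 87.50 mm²); the cube at (13, 15) (footprint 5×20) is included at this height (area 100.00 mm²); After the difference (first − rest): starting from the 5×17.5 cube (87.50 mm²), the 5×20 cube at (13, 15) misses the remaining region (no effect) — area = 87.50 mm²; the cube at (9.5, 13) does not reach this height (z outside [8.5, 12]); Combining (union): only that combined region is present, so the union is just that shape — area = 87.50 mm². So its area = 87.50 mm². Layer 39 is larger (418.00 vs 87.50 mm²).

layer 39 (z = 11.7 mm)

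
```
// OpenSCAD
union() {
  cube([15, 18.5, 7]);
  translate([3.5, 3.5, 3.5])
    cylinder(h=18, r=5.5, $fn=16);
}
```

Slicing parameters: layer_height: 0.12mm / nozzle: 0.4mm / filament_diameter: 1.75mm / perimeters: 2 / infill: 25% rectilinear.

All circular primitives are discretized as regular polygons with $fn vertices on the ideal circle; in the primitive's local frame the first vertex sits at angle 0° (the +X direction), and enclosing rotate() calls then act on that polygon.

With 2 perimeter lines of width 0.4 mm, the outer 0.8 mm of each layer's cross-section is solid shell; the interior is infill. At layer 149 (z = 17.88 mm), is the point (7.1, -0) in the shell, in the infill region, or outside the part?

At z = 17.88 mm: the cube does not reach this height (z outside [0, 7]); the r=5.5 cylinder at (3.5, 3.5) gives a regular 16-gon of circumradius 5.5 (constant along its height); Taking the union: only the r=5.5 cylinder at (3.5, 3.5) is present, so the union is just that shape — 1 connected region. Overall, the cross-section is a single solid region. The nearest boundary edge runs (7.39, -0.39)→(8.58, 1.40); distance from the point to it = 0.46 mm. The point is inside the cross-section, 0.46 mm from the nearest boundary — within the 0.8 mm shell band (2 × 0.4).

shell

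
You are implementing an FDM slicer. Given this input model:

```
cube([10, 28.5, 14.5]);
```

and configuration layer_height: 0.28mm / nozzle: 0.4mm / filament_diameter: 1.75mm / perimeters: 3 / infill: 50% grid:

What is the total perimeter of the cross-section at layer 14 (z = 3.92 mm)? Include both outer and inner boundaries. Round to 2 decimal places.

77.00 mm

At z = 3.92 mm: the cube (footprint 10×28.5) is included at this height (perimeter 77.00 mm). Overall, the cross-section is a single solid region. Total boundary length (outer) = 77.00 mm.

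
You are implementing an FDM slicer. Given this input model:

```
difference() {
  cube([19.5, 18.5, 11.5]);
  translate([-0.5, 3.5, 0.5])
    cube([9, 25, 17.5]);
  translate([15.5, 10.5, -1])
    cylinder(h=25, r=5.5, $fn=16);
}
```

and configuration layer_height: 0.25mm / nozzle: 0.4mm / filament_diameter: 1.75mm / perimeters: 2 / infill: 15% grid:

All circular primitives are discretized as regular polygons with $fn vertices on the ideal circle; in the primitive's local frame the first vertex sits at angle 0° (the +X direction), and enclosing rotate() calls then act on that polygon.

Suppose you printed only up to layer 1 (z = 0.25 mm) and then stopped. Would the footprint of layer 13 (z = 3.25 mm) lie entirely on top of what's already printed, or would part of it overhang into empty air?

Compare the two slices. At z = 0.25: the cube (footprint 19.5×18.5) is included at this height (area 360.75 mm²); the cube at (-0.5, 3.5) does not reach this height (z outside [0.5, 18]); the r=5.5 cylinder at (15.5, 10.5) contributes a regular 16-gon of circumradius 5.5 (area = (16/2)·5.500²·sin(360°/16) = 92.61 mm²); After the difference (first − rest): starting from the 19.5×18.5 cube (360.75 mm²), the r=5.5 cylinder at (15.5, 10.5) partially overlaps it — only the 85.43 mm² overlap (of its 92.61 mm²) is removed, clipping the outline — area = 275.32 mm². At z = 3.25: the cube is present — its section is the full 19.5×18.5 rectangle (area 360.75 mm²); the cube at (-0.5, 3.5) is present — its section is the full 9×25 rectangle (area 225.00 mm²); the cylinder at (15.5, 10.5): section is a regular 16-gon, circumradius r=5.5 (area = (16/2)·5.500²·sin(360°/16) = 92.61 mm²); Subtracting the remaining from the first: starting from the 19.5×18.5 cube (360.75 mm²), the 9×25 cube at (-0.5, 3.5) partially overlaps it — only the 127.50 mm² overlap (of its 225.00 mm²) is removed, clipping the outline; the r=5.5 cylinder at (15.5, 10.5) partially overlaps it — only the 85.43 mm² overlap (of its 92.61 mm²) is removed, clipping the outline — area = 147.82 mm². Checking containment: the cross-section at z = 3.25 is a subset of the cross-section at z = 0.25.

entirely on top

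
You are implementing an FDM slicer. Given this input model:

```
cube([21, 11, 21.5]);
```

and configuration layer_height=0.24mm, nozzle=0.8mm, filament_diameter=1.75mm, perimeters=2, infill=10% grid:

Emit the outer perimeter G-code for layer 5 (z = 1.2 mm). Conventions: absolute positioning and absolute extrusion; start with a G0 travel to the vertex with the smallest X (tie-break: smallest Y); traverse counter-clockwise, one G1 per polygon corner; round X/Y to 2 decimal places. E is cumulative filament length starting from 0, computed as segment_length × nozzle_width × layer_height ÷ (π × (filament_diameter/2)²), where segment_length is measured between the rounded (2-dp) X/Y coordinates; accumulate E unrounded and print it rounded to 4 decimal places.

G0 X0.00 Y0.00 Z1.20
G1 X21.00 Y0.00 E1.6763
G1 X21.00 Y11.00 E2.5544
G1 X0.00 Y11.00 E4.2307
G1 X0.00 Y0.00 E5.1088

At z = 1.2 mm: the cube (footprint 21×11) is included at this height. The outline is a single polygon with 4 vertices. Extrusion per mm of travel: 0.8 × 0.24 / (π × 0.875²) = 0.079824. Accumulating E over each segment gives final E = 5.1088.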